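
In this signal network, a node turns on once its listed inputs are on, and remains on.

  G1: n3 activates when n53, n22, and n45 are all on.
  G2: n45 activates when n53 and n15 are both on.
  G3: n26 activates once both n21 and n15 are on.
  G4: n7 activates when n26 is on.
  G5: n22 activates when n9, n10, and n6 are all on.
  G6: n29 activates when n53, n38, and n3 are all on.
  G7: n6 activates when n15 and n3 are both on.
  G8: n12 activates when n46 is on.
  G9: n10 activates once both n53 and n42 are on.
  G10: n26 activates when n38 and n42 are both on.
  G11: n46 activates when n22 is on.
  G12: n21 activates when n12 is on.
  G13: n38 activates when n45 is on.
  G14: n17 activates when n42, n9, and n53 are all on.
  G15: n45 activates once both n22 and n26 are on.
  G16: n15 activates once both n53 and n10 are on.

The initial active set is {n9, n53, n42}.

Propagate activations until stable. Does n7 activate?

Yes

G9: n53 and n42 on → n10 on.
G16: n53 and n10 on → n15 on.
G2: n53 and n15 on → n45 on.
G13: n45 on → n38 on.
n38 and n42 are on, so n26 activates (G10).
G4: n26 on → n7 on.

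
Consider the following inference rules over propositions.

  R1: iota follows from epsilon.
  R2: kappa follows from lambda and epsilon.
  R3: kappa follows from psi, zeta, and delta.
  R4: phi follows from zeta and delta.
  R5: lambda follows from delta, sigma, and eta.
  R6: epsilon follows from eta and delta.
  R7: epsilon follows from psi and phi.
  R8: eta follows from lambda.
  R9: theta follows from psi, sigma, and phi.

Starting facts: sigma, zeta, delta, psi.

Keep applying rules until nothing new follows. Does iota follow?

Yes

zeta and delta hold, so phi follows (R4).
psi and phi hold, so epsilon follows (R7).
epsilon holds, so iota follows (R1).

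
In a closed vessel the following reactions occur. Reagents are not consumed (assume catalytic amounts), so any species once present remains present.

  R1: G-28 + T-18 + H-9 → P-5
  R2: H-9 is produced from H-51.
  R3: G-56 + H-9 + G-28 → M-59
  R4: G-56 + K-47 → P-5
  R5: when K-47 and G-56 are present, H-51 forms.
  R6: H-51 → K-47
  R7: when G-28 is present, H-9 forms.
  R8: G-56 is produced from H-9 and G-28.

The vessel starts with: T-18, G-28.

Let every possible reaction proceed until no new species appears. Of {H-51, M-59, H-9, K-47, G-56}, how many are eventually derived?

3

G-28 present → H-9 forms (R7).
H-9 and G-28 present → G-56 forms (R8).
G-56, H-9, and G-28 present → M-59 forms (R3).
H-51 would need K-47 and G-56 (R5), but K-47 never forms.
M-59: reached.
H-9: reached.
K-47 would need H-51 (R6), but H-51 never forms.
G-56: reached.
Reached: M-59, H-9, and G-56 — 3 of the 5.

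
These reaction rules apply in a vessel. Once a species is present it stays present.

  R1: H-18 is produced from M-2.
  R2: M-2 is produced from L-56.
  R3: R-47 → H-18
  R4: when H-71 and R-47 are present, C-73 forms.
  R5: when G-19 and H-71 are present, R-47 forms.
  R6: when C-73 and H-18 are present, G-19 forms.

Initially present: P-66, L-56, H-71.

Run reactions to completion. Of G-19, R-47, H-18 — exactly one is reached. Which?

L-56 present → M-2 forms (R2).
M-2 present → H-18 forms (R1).
G-19 would need C-73 and H-18 (R6), but C-73 never forms. R-47 would need G-19 and H-71 (R5), but G-19 never forms.

H-18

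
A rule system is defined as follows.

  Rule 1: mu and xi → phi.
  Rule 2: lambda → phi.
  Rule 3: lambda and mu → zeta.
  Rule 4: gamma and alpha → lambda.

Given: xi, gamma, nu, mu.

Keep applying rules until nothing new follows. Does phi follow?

From mu and xi, Rule 1 gives phi.

Yes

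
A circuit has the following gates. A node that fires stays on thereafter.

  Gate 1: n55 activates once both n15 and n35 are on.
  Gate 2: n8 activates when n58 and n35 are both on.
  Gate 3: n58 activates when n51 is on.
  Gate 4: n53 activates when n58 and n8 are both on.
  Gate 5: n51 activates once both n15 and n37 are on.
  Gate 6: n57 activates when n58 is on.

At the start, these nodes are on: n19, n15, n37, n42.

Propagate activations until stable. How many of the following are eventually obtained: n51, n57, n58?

3

Gate 5: n15 and n37 on → n51 on.
Gate 3: n51 on → n58 on.
n58 is on, so n57 activates (Gate 6).
n51: reached.
n57: reached.
n58: reached.
All 3 are reached.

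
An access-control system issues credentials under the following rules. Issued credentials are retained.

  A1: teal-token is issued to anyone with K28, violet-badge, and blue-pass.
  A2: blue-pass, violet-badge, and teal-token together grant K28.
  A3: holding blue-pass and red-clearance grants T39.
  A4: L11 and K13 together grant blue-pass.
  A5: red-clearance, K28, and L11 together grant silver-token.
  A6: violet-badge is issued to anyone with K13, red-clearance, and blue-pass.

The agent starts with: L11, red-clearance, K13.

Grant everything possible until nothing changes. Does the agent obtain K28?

No

K28 would need blue-pass, violet-badge, and teal-token (A2), but teal-token is never granted.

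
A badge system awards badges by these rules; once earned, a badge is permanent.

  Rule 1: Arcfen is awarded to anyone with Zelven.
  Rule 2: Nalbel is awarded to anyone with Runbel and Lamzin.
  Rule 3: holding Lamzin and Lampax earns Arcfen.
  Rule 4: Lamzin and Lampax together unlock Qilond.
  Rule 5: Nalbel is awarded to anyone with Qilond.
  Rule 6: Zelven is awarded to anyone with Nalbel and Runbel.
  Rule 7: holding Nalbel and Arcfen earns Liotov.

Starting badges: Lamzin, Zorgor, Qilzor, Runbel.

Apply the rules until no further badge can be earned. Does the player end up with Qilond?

Qilond would need Lamzin and Lampax (Rule 4), but Lampax is never earned.

No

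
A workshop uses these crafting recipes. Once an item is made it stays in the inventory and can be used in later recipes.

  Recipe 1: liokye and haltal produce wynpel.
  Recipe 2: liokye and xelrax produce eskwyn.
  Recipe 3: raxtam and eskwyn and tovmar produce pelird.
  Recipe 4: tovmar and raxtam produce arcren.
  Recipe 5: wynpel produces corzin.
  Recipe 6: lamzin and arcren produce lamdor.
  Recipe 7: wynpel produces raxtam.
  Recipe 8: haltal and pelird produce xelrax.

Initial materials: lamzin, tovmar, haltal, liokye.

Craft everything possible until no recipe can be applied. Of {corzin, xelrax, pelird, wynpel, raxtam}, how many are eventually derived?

liokye and haltal → wynpel (Recipe 1).
Using Recipe 5, wynpel makes corzin.
wynpel → raxtam (Recipe 7).
corzin: reached.
xelrax would need haltal and pelird (Recipe 8), but pelird is never obtained.
pelird would need raxtam, eskwyn, and tovmar (Recipe 3), but eskwyn is never obtained.
wynpel: reached.
raxtam: reached.
Reached: corzin, wynpel, and raxtam — 3 of the 5.

3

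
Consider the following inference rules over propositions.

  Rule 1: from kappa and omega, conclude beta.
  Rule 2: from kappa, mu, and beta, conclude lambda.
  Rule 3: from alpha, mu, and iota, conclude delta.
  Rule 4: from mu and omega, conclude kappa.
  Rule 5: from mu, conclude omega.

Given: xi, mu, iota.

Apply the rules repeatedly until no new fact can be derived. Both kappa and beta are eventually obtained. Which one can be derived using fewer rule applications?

kappa: mu holds, so omega follows (Rule 5). From mu and omega, Rule 4 gives kappa. [2 rule applications]
beta: mu holds, so omega follows (Rule 5). From mu and omega, Rule 4 gives kappa. From kappa and omega, Rule 1 gives beta. [3 rule applications]
kappa needs fewer.

kappa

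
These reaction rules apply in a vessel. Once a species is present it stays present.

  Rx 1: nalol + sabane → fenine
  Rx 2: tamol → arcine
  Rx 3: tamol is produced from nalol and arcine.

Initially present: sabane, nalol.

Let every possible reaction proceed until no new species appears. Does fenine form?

nalol and sabane present → fenine forms (Rx 1).

Yes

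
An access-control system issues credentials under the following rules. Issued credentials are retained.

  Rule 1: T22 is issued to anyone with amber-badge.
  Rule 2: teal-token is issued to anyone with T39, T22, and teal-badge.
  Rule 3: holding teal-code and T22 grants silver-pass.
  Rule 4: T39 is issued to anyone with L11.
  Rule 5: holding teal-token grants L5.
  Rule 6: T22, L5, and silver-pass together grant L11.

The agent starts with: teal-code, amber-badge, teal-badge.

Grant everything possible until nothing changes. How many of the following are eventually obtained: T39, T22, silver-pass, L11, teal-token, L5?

2

Holding amber-badge grants T22 (Rule 1).
Holding teal-code and T22 grants silver-pass (Rule 3).
T39 would need L11 (Rule 4), but L11 is never granted.
T22: reached.
silver-pass: reached.
L11 would need T22, L5, and silver-pass (Rule 6), but L5 is never granted.
teal-token would need T39, T22, and teal-badge (Rule 2), but T39 is never granted.
L5 would need teal-token (Rule 5), but teal-token is never granted.
Reached: T22 and silver-pass — 2 of the 6.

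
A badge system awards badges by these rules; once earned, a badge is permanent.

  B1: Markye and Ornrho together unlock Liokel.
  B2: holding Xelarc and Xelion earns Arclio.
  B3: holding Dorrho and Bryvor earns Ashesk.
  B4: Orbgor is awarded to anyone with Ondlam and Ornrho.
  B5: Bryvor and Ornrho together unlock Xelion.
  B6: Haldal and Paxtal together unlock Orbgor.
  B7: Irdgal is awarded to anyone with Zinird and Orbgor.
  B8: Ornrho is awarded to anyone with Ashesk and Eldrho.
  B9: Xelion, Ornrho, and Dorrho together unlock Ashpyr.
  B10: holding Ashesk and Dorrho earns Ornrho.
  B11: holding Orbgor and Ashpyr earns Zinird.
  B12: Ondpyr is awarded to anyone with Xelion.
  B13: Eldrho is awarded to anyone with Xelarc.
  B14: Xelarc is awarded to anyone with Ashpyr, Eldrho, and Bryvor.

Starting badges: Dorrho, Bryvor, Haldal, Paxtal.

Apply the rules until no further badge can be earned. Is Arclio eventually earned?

No

Arclio would need Xelarc and Xelion (B2), but Xelarc is never earned.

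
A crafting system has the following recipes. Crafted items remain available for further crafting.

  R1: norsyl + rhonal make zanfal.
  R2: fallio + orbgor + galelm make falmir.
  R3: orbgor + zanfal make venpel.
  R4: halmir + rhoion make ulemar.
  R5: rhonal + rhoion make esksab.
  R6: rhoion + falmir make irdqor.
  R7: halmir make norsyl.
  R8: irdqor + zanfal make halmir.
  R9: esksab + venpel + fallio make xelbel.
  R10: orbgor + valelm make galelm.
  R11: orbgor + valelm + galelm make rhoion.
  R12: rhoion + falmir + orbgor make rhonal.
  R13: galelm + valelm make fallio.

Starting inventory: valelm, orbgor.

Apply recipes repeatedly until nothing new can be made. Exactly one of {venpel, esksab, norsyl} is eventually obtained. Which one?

Using R10, orbgor and valelm make galelm.
Using R11, orbgor, valelm, and galelm make rhoion.
galelm + valelm → fallio (R13).
fallio + orbgor + galelm → falmir (R2).
Using R12, rhoion, falmir, and orbgor make rhonal.
rhonal + rhoion → esksab (R5).
norsyl would need halmir (R7), but halmir is never obtained. venpel would need orbgor and zanfal (R3), but zanfal is never obtained.

esksab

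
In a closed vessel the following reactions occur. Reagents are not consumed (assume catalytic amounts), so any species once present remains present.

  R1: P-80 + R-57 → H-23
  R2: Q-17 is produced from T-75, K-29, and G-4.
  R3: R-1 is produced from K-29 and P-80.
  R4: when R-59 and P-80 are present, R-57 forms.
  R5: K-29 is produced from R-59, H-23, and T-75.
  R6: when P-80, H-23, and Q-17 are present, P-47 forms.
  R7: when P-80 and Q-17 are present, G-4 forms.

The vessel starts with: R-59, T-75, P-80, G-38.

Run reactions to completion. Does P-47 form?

P-47 would need P-80, H-23, and Q-17 (R6), but Q-17 never forms.

No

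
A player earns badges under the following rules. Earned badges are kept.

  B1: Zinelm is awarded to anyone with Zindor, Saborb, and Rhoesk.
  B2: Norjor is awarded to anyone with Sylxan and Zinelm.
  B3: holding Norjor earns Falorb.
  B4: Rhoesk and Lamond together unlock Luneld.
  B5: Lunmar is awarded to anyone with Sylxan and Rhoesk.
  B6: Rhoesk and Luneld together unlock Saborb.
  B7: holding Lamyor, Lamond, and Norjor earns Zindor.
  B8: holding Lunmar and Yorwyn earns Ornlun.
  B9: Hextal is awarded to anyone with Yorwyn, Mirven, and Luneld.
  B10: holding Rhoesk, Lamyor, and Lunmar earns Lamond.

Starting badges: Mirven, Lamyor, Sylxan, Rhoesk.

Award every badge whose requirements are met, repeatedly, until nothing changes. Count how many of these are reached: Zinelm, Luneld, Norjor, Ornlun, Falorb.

With Sylxan and Rhoesk, Lunmar is earned (B5).
With Rhoesk, Lamyor, and Lunmar, Lamond is earned (B10).
With Rhoesk and Lamond, Luneld is earned (B4).
Zinelm would need Zindor, Saborb, and Rhoesk (B1), but Zindor is never earned.
Luneld: reached.
Norjor would need Sylxan and Zinelm (B2), but Zinelm is never earned.
Ornlun would need Lunmar and Yorwyn (B8), but Yorwyn is never earned.
Falorb would need Norjor (B3), but Norjor is never earned.
Reached: Luneld — 1 of the 5.

1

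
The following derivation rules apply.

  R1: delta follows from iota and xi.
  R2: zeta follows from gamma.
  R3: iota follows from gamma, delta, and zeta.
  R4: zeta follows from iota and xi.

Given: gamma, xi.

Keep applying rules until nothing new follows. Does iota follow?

iota would need gamma, delta, and zeta (R3), but delta is never established.

No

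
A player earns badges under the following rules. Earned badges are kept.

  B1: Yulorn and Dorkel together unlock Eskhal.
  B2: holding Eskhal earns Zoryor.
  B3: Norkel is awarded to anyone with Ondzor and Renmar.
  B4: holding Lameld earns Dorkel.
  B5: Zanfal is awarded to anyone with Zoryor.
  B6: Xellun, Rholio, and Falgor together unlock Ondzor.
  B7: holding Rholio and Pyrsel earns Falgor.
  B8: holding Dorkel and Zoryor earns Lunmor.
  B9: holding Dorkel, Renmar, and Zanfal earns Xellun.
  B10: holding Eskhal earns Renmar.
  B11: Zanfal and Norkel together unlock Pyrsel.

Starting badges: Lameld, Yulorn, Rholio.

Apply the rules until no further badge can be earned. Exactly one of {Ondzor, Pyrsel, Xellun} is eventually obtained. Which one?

With Lameld, Dorkel is earned (B4).
With Yulorn and Dorkel, Eskhal is earned (B1).
With Eskhal, Renmar is earned (B10).
With Eskhal, Zoryor is earned (B2).
With Zoryor, Zanfal is earned (B5).
With Dorkel, Renmar, and Zanfal, Xellun is earned (B9).
Ondzor would need Xellun, Rholio, and Falgor (B6), but Falgor is never earned. Pyrsel would need Zanfal and Norkel (B11), but Norkel is never earned.

Xellun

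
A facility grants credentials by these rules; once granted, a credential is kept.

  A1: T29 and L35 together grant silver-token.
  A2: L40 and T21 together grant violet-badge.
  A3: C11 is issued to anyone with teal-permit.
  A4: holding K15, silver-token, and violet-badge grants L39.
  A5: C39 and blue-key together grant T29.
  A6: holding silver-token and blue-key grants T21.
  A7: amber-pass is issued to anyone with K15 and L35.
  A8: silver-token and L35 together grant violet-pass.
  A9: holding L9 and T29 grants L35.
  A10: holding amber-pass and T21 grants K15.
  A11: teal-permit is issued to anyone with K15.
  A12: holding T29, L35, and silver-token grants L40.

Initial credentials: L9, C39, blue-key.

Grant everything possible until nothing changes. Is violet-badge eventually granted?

Holding C39 and blue-key grants T29 (A5).
Holding L9 and T29 grants L35 (A9).
Holding T29 and L35 grants silver-token (A1).
Holding silver-token and blue-key grants T21 (A6).
Holding T29, L35, and silver-token grants L40 (A12).
Holding L40 and T21 grants violet-badge (A2).

Yes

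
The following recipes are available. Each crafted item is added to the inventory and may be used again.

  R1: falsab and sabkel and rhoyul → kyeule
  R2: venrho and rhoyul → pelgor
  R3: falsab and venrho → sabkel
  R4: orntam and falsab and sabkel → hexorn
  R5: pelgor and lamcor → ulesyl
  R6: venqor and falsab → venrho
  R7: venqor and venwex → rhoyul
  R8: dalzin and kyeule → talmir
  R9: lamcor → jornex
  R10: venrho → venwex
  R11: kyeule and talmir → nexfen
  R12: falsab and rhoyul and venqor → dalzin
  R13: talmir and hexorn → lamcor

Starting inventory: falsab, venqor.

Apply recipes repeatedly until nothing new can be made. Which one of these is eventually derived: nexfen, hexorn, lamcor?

nexfen

venqor and falsab → venrho (R6).
venrho → venwex (R10).
falsab and venrho → sabkel (R3).
Using R7, venqor and venwex make rhoyul.
Using R1, falsab, sabkel, and rhoyul make kyeule.
falsab and rhoyul and venqor → dalzin (R12).
Using R8, dalzin and kyeule make talmir.
kyeule and talmir → nexfen (R11).
hexorn would need orntam, falsab, and sabkel (R4), but orntam is never obtained. lamcor would need talmir and hexorn (R13), but hexorn is never obtained.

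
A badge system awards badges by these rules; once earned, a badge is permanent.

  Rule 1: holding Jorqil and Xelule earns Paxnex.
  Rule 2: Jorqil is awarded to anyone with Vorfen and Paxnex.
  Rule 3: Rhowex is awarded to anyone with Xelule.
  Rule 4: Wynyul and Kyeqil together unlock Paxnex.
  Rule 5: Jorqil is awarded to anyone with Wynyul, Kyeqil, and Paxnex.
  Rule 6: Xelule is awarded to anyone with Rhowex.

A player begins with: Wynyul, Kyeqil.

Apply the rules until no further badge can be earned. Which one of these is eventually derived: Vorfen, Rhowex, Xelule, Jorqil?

Jorqil

With Wynyul and Kyeqil, Paxnex is earned (Rule 4).
With Wynyul, Kyeqil, and Paxnex, Jorqil is earned (Rule 5).
Rhowex would need Xelule (Rule 3), but Xelule is never earned. No rule produces Vorfen, and it is not given. Xelule would need Rhowex (Rule 6), but Rhowex is never earned.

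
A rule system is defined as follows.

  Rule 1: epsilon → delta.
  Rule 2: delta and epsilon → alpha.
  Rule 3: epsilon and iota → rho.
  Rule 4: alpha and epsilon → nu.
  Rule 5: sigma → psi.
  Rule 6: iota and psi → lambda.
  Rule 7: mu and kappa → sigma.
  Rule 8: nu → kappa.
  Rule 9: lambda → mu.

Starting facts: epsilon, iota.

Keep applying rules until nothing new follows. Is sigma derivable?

No

sigma would need mu and kappa (Rule 7), but mu is never established.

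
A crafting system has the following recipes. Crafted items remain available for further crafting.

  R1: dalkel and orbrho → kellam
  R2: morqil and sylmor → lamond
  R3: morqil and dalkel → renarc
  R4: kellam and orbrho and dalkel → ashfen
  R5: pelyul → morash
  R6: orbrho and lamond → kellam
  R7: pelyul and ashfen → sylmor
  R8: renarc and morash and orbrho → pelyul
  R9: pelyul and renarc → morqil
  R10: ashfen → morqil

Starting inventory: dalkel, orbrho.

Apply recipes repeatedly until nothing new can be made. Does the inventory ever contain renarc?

Yes

Using R1, dalkel and orbrho make kellam.
kellam and orbrho and dalkel → ashfen (R4).
ashfen → morqil (R10).
morqil and dalkel → renarc (R3).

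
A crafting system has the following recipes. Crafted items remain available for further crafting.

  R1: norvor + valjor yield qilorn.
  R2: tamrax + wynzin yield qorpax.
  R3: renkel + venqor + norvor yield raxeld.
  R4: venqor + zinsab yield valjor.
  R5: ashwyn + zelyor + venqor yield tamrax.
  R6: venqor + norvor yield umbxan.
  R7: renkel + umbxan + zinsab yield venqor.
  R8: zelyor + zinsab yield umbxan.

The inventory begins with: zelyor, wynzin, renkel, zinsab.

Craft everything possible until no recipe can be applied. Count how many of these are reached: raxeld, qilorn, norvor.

raxeld would need renkel, venqor, and norvor (R3), but norvor is never obtained.
qilorn would need norvor and valjor (R1), but norvor is never obtained.
No rule produces norvor, and it is not given.
None of the 3 are reached.

0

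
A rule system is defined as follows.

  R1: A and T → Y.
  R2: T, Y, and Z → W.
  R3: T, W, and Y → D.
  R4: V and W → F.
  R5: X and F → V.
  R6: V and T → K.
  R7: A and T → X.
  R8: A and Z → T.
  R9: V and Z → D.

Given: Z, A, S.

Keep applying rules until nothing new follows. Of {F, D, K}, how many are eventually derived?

A and Z hold, so T follows (R8).
From A and T, R1 gives Y.
T, Y, and Z hold, so W follows (R2).
From T, W, and Y, R3 gives D.
F would need V and W (R4), but V is never established.
D: reached.
K would need V and T (R6), but V is never established.
Reached: D — 1 of the 3.

1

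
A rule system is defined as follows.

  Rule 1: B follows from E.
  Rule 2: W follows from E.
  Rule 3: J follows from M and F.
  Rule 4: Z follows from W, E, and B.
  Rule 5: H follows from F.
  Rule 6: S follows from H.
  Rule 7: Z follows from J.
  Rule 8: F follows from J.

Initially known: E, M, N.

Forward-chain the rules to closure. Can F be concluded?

No

F would need J (Rule 8), but J is never established.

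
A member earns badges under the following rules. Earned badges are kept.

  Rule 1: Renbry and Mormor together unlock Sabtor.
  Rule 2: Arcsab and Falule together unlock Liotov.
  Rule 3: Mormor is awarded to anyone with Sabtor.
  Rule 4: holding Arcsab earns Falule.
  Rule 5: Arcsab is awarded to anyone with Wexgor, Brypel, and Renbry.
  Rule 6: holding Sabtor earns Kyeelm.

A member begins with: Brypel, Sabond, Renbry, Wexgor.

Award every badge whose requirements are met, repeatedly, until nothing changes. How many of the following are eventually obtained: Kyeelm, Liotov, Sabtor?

1

With Wexgor, Brypel, and Renbry, Arcsab is earned (Rule 5).
With Arcsab, Falule is earned (Rule 4).
With Arcsab and Falule, Liotov is earned (Rule 2).
Kyeelm would need Sabtor (Rule 6), but Sabtor is never earned.
Liotov: reached.
Sabtor would need Renbry and Mormor (Rule 1), but Mormor is never earned.
Reached: Liotov — 1 of the 3.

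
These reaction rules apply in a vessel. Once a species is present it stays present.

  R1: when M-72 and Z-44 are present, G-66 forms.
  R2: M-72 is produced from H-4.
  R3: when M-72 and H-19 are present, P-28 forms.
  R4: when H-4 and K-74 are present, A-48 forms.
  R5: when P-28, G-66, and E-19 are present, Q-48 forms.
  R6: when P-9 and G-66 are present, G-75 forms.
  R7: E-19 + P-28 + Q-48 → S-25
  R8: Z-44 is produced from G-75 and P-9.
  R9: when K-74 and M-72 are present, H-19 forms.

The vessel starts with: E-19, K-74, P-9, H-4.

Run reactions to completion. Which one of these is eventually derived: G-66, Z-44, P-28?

P-28

H-4 present → M-72 forms (R2).
K-74 and M-72 present → H-19 forms (R9).
M-72 and H-19 present → P-28 forms (R3).
G-66 would need M-72 and Z-44 (R1), but Z-44 never forms. Z-44 would need G-75 and P-9 (R8), but G-75 never forms.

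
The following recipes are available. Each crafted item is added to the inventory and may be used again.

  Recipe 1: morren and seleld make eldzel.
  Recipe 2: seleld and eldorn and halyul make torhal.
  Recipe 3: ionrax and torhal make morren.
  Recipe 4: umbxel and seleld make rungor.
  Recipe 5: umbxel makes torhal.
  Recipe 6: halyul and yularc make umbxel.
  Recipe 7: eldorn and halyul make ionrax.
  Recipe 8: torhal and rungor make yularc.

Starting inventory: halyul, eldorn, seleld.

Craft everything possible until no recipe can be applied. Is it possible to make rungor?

rungor would need umbxel and seleld (Recipe 4), but umbxel is never obtained.

No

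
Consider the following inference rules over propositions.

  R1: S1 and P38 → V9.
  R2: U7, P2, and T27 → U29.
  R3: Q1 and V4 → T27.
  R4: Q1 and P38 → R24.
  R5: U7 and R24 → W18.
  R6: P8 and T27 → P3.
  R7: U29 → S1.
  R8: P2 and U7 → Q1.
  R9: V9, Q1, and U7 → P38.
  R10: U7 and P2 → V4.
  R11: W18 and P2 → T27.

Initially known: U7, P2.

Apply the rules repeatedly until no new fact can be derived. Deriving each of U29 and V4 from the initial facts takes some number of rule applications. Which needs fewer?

V4: From U7 and P2, R10 gives V4. [1 rule application]
U29: From U7 and P2, R10 gives V4. From P2 and U7, R8 gives Q1. From Q1 and V4, R3 gives T27. U7, P2, and T27 hold, so U29 follows (R2). [4 rule applications]
V4 needs fewer.

V4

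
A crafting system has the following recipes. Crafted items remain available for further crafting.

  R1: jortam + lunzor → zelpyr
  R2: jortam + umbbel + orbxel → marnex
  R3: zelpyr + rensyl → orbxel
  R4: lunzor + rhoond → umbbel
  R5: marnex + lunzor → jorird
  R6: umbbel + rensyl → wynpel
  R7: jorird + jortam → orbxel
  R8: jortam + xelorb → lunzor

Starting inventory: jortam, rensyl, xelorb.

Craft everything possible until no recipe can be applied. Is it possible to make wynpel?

wynpel would need umbbel and rensyl (R6), but umbbel is never obtained.

No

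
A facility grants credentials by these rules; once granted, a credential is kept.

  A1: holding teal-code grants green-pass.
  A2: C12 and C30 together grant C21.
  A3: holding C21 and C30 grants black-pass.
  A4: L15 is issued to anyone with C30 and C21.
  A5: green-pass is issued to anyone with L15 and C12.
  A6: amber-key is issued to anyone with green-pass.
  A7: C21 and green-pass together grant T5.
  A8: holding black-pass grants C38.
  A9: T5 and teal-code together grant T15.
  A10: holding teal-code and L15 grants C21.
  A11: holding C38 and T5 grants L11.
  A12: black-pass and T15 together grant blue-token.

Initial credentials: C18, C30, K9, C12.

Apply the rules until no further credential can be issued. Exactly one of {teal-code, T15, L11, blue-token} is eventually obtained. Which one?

Holding C12 and C30 grants C21 (A2).
Holding C30 and C21 grants L15 (A4).
Holding C21 and C30 grants black-pass (A3).
Holding L15 and C12 grants green-pass (A5).
Holding black-pass grants C38 (A8).
Holding C21 and green-pass grants T5 (A7).
Holding C38 and T5 grants L11 (A11).
T15 would need T5 and teal-code (A9), but teal-code is never granted. No rule produces teal-code, and it is not given. blue-token would need black-pass and T15 (A12), but T15 is never granted.

L11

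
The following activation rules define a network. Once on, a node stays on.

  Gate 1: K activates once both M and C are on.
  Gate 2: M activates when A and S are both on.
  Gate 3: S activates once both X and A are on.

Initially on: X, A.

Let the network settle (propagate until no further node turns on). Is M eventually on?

Gate 3: X and A on → S on.
A and S are on, so M activates (Gate 2).

Yes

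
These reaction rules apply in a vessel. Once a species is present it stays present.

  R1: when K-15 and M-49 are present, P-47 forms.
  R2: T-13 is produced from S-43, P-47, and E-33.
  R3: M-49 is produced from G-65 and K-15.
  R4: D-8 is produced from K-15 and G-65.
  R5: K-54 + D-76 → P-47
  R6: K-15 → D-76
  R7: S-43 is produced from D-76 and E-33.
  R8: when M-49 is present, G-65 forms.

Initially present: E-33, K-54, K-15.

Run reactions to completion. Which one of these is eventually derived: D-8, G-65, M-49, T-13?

T-13

K-15 present → D-76 forms (R6).
D-76 and E-33 present → S-43 forms (R7).
K-54 and D-76 present → P-47 forms (R5).
S-43, P-47, and E-33 present → T-13 forms (R2).
G-65 would need M-49 (R8), but M-49 never forms. D-8 would need K-15 and G-65 (R4), but G-65 never forms. M-49 would need G-65 and K-15 (R3), but G-65 never forms.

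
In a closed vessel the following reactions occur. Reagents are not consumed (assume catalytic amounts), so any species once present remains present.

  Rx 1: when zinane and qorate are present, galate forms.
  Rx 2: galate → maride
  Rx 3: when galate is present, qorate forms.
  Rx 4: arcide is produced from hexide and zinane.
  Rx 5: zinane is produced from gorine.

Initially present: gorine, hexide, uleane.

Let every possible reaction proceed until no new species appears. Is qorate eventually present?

No

qorate would need galate (Rx 3), but galate never forms.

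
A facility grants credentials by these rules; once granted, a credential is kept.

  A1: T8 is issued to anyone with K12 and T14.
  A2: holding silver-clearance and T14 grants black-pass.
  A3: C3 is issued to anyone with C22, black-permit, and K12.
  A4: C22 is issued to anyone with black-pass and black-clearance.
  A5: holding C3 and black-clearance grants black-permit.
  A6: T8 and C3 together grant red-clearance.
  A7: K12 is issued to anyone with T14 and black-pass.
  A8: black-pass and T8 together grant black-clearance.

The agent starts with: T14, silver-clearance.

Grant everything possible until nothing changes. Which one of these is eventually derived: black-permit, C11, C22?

C22

Holding silver-clearance and T14 grants black-pass (A2).
Holding T14 and black-pass grants K12 (A7).
Holding K12 and T14 grants T8 (A1).
Holding black-pass and T8 grants black-clearance (A8).
Holding black-pass and black-clearance grants C22 (A4).
black-permit would need C3 and black-clearance (A5), but C3 is never granted. No rule produces C11, and it is not given.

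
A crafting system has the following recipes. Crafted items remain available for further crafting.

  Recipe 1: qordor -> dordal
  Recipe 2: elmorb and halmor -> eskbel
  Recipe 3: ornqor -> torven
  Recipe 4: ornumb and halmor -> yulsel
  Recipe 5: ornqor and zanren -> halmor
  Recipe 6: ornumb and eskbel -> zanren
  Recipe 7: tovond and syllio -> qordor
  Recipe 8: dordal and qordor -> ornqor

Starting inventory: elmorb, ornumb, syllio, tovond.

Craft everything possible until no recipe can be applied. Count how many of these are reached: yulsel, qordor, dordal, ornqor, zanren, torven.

4

Using Recipe 7, tovond and syllio make qordor.
Using Recipe 1, qordor makes dordal.
Using Recipe 8, dordal and qordor make ornqor.
ornqor -> torven (Recipe 3).
yulsel would need ornumb and halmor (Recipe 4), but halmor is never obtained.
qordor: reached.
dordal: reached.
ornqor: reached.
zanren would need ornumb and eskbel (Recipe 6), but eskbel is never obtained.
torven: reached.
Reached: qordor, dordal, ornqor, and torven — 4 of the 6.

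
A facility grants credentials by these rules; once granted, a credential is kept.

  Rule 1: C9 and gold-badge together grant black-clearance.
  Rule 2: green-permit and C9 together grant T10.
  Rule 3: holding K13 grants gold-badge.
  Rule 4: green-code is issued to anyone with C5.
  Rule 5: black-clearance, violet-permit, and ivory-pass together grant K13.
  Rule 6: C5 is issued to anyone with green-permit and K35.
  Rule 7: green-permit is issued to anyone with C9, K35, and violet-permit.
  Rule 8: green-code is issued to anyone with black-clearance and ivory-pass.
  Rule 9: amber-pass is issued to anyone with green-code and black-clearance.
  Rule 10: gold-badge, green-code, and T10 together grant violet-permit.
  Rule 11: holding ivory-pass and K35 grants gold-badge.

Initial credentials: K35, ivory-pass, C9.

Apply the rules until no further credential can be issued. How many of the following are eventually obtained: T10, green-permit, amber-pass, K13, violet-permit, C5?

1

Holding ivory-pass and K35 grants gold-badge (Rule 11).
Holding C9 and gold-badge grants black-clearance (Rule 1).
Holding black-clearance and ivory-pass grants green-code (Rule 8).
Holding green-code and black-clearance grants amber-pass (Rule 9).
T10 would need green-permit and C9 (Rule 2), but green-permit is never granted.
green-permit would need C9, K35, and violet-permit (Rule 7), but violet-permit is never granted.
amber-pass: reached.
K13 would need black-clearance, violet-permit, and ivory-pass (Rule 5), but violet-permit is never granted.
violet-permit would need gold-badge, green-code, and T10 (Rule 10), but T10 is never granted.
C5 would need green-permit and K35 (Rule 6), but green-permit is never granted.
Reached: amber-pass — 1 of the 6.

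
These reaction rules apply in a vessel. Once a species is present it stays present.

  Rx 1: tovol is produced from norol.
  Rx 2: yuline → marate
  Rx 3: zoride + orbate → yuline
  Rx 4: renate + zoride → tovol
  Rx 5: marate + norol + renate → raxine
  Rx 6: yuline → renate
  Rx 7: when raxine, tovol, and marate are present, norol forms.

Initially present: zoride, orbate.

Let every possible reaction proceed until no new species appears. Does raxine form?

No

raxine would need marate, norol, and renate (Rx 5), but norol never forms.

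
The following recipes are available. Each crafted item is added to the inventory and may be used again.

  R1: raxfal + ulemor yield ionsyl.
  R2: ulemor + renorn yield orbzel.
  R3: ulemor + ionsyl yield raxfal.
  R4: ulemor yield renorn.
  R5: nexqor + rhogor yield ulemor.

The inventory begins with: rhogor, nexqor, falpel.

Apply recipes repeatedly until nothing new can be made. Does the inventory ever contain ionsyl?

No

ionsyl would need raxfal and ulemor (R1), but raxfal is never obtained.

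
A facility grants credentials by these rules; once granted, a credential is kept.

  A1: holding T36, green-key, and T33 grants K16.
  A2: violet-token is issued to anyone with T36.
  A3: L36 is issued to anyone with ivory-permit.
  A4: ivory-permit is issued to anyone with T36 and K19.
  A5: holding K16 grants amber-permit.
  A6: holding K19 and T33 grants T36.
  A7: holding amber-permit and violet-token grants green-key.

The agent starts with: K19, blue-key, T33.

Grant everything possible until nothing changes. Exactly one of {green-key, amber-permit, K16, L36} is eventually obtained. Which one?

L36

Holding K19 and T33 grants T36 (A6).
Holding T36 and K19 grants ivory-permit (A4).
Holding ivory-permit grants L36 (A3).
amber-permit would need K16 (A5), but K16 is never granted. green-key would need amber-permit and violet-token (A7), but amber-permit is never granted. K16 would need T36, green-key, and T33 (A1), but green-key is never granted.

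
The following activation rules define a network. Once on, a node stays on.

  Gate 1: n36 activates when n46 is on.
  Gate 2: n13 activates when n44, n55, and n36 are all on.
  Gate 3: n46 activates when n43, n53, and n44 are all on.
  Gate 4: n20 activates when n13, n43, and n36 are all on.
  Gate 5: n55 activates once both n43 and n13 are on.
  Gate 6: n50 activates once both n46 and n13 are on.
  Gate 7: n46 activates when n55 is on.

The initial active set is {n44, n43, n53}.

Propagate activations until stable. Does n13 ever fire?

n13 would need n44, n55, and n36 (Gate 2), but n55 never turns on.

No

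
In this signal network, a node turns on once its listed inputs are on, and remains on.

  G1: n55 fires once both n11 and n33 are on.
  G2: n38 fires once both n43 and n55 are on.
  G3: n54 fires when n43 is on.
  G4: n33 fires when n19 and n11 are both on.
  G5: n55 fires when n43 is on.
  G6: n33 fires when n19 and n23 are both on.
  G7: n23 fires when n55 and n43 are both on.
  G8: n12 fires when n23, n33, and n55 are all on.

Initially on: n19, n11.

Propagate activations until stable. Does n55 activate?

G4: n19 and n11 on → n33 on.
n11 and n33 are on, so n55 fires (G1).

Yes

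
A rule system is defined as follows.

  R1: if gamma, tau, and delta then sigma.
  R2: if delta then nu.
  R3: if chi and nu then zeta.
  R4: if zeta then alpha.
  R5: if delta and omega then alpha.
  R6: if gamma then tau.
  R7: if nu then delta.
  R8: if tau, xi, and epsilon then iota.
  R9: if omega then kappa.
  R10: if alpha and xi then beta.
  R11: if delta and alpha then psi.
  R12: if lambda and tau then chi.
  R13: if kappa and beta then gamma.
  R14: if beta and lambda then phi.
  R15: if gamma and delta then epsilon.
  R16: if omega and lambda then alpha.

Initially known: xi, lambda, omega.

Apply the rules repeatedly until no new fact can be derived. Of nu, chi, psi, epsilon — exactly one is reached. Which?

From omega and lambda, R16 gives alpha.
From omega, R9 gives kappa.
alpha and xi hold, so beta follows (R10).
kappa and beta hold, so gamma follows (R13).
From gamma, R6 gives tau.
From lambda and tau, R12 gives chi.
epsilon would need gamma and delta (R15), but delta is never established. nu would need delta (R2), but delta is never established. psi would need delta and alpha (R11), but delta is never established.

chi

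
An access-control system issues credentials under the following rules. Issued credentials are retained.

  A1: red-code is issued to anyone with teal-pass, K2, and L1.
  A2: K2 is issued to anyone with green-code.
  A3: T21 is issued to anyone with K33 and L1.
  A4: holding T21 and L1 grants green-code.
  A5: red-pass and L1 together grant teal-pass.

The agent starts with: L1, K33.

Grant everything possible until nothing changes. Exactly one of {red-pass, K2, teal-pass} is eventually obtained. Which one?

Holding K33 and L1 grants T21 (A3).
Holding T21 and L1 grants green-code (A4).
Holding green-code grants K2 (A2).
teal-pass would need red-pass and L1 (A5), but red-pass is never granted. No rule produces red-pass, and it is not given.

K2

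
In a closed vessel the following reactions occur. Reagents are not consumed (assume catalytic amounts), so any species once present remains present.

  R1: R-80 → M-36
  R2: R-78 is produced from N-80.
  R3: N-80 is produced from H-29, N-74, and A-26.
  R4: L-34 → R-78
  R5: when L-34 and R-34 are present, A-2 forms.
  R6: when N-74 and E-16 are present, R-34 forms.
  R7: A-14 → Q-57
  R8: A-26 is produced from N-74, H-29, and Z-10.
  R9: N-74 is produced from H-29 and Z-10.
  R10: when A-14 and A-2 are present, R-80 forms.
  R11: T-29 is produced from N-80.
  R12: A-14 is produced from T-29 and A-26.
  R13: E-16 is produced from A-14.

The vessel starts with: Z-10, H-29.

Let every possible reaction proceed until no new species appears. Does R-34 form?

H-29 and Z-10 present → N-74 forms (R9).
N-74, H-29, and Z-10 present → A-26 forms (R8).
H-29, N-74, and A-26 present → N-80 forms (R3).
N-80 present → T-29 forms (R11).
T-29 and A-26 present → A-14 forms (R12).
A-14 present → E-16 forms (R13).
N-74 and E-16 present → R-34 forms (R6).

Yes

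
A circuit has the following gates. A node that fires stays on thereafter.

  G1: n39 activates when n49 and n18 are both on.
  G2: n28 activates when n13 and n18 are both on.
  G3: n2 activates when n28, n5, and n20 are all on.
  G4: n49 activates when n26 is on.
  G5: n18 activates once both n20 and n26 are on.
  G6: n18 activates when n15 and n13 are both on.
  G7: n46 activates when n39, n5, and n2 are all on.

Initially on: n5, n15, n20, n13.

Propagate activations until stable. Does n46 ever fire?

n46 would need n39, n5, and n2 (G7), but n39 never turns on.

No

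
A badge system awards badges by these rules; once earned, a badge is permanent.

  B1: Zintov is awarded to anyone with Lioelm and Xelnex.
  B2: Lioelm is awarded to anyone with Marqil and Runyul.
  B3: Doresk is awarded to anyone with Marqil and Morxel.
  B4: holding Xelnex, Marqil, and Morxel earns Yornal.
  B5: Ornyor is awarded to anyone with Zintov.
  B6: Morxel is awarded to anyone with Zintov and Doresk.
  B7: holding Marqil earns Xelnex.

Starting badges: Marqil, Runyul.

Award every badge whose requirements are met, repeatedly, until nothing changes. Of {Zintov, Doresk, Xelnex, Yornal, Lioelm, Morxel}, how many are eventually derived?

With Marqil and Runyul, Lioelm is earned (B2).
With Marqil, Xelnex is earned (B7).
With Lioelm and Xelnex, Zintov is earned (B1).
Zintov: reached.
Doresk would need Marqil and Morxel (B3), but Morxel is never earned.
Xelnex: reached.
Yornal would need Xelnex, Marqil, and Morxel (B4), but Morxel is never earned.
Lioelm: reached.
Morxel would need Zintov and Doresk (B6), but Doresk is never earned.
Reached: Zintov, Xelnex, and Lioelm — 3 of the 6.

3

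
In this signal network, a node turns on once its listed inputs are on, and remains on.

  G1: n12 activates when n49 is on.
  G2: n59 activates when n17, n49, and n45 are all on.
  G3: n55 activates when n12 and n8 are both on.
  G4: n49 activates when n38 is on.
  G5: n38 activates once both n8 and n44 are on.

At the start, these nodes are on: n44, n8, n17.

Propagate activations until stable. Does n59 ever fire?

n59 would need n17, n49, and n45 (G2), but n45 never turns on.

No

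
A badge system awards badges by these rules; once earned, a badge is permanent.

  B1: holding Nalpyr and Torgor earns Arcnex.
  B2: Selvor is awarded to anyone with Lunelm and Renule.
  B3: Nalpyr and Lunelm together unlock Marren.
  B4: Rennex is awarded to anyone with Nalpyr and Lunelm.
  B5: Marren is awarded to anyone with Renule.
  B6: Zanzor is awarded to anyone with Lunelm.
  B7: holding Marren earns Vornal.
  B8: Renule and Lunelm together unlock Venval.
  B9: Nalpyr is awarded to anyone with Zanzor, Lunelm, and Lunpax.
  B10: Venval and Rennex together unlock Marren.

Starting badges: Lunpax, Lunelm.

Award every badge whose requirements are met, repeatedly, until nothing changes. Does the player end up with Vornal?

With Lunelm, Zanzor is earned (B6).
With Zanzor, Lunelm, and Lunpax, Nalpyr is earned (B9).
With Nalpyr and Lunelm, Marren is earned (B3).
With Marren, Vornal is earned (B7).

Yes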